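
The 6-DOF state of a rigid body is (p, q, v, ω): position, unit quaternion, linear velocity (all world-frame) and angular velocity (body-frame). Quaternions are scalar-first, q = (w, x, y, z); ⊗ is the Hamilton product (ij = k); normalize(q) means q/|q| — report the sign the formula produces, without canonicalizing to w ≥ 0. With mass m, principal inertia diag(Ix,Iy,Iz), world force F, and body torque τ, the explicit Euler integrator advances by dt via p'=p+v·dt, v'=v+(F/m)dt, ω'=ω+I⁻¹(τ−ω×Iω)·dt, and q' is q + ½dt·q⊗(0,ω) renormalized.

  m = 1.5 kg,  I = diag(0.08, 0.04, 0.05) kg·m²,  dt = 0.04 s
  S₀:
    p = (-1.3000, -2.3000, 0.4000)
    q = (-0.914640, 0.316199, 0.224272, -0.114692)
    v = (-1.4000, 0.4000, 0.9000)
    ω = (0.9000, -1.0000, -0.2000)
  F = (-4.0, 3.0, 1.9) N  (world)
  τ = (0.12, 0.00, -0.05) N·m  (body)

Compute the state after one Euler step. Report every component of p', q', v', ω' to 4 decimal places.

p' = (-1.3560, -2.2840, 0.4360)
q' = (-0.9160, 0.2964, 0.2417, -0.1213)
v' = (-1.5067, 0.4800, 0.9507)
ω' = (0.9590, -0.9946, -0.2688)

a = (-2.6667, 2.0000, 1.2667)
p' = p + v·dt = (-1.3560, -2.2840, 0.4360)
new velocity v' = (-1.5067, 0.4800, 0.9507)
precession coupling ω×(Iω) = (0.0020, -0.0054, 0.0360)
angular accel α = (1.4750, 0.1350, -1.7200)
ω + α·dt = (0.9590, -0.9946, -0.2688)
q⊗(0,ω) = (-0.0832455, -0.9827224, 0.8746570, -0.3351158)
updated quaternion q' = (-0.9160, 0.2964, 0.2417, -0.1213)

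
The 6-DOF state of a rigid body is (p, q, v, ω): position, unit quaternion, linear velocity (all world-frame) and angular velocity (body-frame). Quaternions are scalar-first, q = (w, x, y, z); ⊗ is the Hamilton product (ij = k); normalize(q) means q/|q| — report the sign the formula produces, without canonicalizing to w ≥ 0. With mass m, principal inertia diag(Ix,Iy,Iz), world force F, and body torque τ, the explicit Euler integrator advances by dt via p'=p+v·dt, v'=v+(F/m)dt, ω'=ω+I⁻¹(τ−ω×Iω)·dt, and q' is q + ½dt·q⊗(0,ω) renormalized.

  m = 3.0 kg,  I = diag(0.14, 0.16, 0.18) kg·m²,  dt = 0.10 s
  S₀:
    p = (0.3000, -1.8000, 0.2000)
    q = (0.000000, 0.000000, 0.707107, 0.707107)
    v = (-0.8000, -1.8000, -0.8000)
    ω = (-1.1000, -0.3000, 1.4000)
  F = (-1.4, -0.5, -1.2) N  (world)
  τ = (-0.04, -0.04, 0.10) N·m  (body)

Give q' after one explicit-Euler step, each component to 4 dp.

q' = (-0.0387, 0.0599, 0.6655, 0.7430)

Hamilton product q⊗(0,ω) = (-0.7778177, 1.2020819, -0.7778177, 0.7778177)
q' = normalize(q + ½dt·q⊗(0,ω)) = (-0.0387, 0.0599, 0.6655, 0.7430)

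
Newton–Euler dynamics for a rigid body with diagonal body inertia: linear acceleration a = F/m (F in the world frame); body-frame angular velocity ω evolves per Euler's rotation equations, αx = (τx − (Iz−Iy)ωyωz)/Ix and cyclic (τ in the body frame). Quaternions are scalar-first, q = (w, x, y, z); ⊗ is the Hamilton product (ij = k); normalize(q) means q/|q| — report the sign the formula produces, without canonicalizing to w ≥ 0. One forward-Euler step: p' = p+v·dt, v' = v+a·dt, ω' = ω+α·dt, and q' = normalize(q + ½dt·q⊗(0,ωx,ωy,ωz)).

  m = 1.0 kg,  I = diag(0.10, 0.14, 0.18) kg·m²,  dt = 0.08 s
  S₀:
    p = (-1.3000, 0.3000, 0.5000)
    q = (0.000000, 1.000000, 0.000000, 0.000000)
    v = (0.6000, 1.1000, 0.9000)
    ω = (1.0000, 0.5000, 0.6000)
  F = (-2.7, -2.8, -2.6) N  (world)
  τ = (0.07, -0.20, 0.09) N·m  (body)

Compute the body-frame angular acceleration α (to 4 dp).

α = (0.5800, -1.0857, 0.3889)

ω×(Iω) gyroscopic = (0.0120, -0.0480, 0.0200)
α = I⁻¹(τ − ω×Iω) = (0.5800, -1.0857, 0.3889)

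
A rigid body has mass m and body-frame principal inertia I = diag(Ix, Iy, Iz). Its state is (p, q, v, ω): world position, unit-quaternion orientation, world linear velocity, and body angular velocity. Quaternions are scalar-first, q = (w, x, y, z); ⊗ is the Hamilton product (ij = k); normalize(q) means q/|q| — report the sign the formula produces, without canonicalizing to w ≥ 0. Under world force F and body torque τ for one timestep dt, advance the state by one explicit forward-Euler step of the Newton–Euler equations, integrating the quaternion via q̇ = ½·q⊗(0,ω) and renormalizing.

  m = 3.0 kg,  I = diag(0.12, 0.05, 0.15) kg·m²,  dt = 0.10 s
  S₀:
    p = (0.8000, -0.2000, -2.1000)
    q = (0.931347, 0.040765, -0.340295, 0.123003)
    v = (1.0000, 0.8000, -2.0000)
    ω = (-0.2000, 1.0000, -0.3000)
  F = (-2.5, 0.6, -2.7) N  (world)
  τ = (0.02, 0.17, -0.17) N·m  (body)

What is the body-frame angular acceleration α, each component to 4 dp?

precession coupling ω×(Iω) = (-0.0300, -0.0018, 0.0140)
(τ − ω×Iω)/I = (0.4167, 3.4360, -1.2267)

α = (0.4167, 3.4360, -1.2267)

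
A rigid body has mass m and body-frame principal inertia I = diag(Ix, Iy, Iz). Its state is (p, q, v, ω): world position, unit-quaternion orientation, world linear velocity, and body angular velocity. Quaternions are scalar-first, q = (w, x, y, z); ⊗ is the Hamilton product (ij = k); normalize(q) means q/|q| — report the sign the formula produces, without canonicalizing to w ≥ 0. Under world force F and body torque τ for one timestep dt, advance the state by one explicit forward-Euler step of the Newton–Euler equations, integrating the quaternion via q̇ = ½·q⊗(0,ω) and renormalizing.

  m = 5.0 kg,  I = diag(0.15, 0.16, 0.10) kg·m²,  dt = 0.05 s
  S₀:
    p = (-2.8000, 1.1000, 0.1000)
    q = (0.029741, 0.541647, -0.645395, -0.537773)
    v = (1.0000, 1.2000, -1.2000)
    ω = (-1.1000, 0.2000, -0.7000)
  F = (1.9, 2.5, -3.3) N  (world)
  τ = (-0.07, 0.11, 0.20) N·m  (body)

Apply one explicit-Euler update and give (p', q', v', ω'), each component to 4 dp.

p' = (-2.7500, 1.1600, 0.0400)
q' = (0.0384, 0.5545, -0.6206, -0.5530)
v' = (1.0190, 1.2250, -1.2330)
ω' = (-1.1261, 0.2223, -0.5989)

angular accel α = (-0.5227, 0.4469, 2.0220)
ω' = ω + α·dt = (-1.1261, 0.2223, -0.5989)
Hamilton product q⊗(0,ω) = (0.3484496, 0.5266160, 0.9766514, -0.6224238)
q' = normalize(q + ½dt·q⊗(0,ω)) = (0.0384, 0.5545, -0.6206, -0.5530)
p' = p + v·dt = (-2.7500, 1.1600, 0.0400)
v' = v + a·dt = (1.0190, 1.2250, -1.2330)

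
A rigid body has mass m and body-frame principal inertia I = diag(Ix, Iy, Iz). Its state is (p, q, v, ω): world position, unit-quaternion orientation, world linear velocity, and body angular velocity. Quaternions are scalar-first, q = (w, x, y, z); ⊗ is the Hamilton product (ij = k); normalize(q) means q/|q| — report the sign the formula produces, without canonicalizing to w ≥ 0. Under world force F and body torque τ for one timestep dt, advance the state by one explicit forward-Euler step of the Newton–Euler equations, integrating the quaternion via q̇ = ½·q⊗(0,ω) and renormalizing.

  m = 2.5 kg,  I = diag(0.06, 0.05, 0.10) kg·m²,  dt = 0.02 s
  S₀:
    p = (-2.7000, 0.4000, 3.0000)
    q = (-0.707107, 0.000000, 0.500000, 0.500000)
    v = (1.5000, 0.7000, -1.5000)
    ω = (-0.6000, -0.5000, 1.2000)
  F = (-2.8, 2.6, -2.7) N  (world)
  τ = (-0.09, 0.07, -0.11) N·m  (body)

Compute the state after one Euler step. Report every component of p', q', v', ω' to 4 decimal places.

p' = (-2.6700, 0.4140, 2.9700)
q' = (-0.7105, 0.0127, 0.5005, 0.4945)
v' = (1.4776, 0.7208, -1.5216)
ω' = (-0.6200, -0.4835, 1.1786)

a = F/m = (-1.1200, 1.0400, -1.0800)
p' = p + v·dt = (-2.6700, 0.4140, 2.9700)
new velocity v' = (1.4776, 0.7208, -1.5216)
angular accel α = (-1.0000, 0.8240, -1.0700)
ω + α·dt = (-0.6200, -0.4835, 1.1786)
q⊗(0,ω) = (-0.3500000, 1.2742642, 0.0535535, -0.5485284)
updated quaternion q' = (-0.7105, 0.0127, 0.5005, 0.4945)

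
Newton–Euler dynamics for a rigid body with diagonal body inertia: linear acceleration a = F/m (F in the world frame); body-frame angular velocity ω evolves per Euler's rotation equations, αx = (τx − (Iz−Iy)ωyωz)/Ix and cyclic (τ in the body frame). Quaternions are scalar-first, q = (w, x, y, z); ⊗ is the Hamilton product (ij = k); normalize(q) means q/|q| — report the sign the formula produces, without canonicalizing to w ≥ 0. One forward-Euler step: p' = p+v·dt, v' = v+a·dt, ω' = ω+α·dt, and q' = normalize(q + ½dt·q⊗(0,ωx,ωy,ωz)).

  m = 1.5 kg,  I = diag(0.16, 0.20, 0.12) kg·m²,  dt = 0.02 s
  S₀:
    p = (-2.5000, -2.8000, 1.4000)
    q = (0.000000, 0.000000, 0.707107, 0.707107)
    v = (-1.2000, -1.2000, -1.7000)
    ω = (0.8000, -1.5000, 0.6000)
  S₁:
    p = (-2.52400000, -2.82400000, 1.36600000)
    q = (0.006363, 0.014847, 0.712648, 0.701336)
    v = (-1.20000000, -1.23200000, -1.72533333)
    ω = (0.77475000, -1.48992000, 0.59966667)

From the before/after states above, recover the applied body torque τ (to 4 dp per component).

rate change Δω = (-0.02525000, 0.01008000, -0.00033333)
ω₀×(Iω₀) = (0.0720, 0.0192, -0.0480)
τ = I·(Δω/dt) + ω₀×(Iω₀) = (-0.1300, 0.1200, -0.0500)

τ = (-0.1300, 0.1200, -0.0500)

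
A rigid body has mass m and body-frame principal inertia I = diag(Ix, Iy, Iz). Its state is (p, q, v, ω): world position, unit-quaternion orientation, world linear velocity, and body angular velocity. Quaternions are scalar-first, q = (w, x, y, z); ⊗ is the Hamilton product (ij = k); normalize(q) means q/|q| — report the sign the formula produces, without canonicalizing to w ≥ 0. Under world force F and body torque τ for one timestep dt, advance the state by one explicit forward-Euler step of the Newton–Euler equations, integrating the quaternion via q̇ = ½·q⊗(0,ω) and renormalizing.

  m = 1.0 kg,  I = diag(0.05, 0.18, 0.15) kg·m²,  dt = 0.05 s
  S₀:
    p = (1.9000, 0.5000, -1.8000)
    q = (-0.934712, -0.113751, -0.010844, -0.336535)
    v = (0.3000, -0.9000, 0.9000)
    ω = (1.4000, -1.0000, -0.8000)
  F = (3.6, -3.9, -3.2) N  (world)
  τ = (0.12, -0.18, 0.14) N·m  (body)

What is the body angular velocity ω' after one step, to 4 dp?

ω' = (1.5440, -1.0811, -0.6927)

(τ − ω×Iω)/I = (2.8800, -1.6222, 2.1467)
ω + α·dt = (1.5440, -1.0811, -0.6927)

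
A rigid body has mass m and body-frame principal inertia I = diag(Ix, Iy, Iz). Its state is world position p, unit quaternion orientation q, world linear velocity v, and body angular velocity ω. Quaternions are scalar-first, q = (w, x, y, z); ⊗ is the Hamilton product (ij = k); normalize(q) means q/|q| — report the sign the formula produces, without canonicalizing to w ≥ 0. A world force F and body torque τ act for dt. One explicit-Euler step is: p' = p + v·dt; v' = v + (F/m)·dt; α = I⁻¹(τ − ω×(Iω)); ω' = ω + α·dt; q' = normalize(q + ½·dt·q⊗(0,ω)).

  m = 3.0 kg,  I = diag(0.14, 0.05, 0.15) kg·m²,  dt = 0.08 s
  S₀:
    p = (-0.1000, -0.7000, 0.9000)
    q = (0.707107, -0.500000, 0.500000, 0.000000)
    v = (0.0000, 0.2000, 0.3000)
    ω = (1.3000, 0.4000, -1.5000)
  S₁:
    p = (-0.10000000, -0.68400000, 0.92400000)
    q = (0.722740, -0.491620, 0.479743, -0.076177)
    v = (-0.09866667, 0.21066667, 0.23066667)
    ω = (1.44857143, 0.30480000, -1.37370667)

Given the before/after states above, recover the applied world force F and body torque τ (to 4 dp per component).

Δω = ω₁−ω₀ = (0.14857143, -0.09520000, 0.12629333)
τ = I·(Δω/dt) + ω₀×(Iω₀) = (0.2000, -0.0400, 0.1900)
Δv = v₁−v₀ = (-0.09866667, 0.01066667, -0.06933333)
applied force F = (-3.7000, 0.4000, -2.6000)

F = (-3.7000, 0.4000, -2.6000)
τ = (0.2000, -0.0400, 0.1900)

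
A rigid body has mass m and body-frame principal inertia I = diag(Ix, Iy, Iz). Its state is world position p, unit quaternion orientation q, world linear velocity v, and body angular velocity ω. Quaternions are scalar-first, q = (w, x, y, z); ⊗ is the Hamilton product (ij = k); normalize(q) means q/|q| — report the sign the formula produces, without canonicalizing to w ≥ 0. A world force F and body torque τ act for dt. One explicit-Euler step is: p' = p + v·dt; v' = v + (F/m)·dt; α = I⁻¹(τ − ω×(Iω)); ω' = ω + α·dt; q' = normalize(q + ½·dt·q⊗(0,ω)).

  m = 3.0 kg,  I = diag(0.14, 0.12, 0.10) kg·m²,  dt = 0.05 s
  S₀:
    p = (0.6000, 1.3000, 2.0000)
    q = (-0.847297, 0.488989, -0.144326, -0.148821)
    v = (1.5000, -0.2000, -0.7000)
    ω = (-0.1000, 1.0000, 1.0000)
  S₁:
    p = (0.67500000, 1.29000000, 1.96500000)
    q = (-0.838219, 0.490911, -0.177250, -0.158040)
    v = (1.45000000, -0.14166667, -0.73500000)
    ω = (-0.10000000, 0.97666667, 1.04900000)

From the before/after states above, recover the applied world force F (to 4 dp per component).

F = (-3.0000, 3.5000, -2.1000)

velocity change Δv = (-0.05000000, 0.05833333, -0.03500000)
F = m·Δv/dt = (-3.0000, 3.5000, -2.1000)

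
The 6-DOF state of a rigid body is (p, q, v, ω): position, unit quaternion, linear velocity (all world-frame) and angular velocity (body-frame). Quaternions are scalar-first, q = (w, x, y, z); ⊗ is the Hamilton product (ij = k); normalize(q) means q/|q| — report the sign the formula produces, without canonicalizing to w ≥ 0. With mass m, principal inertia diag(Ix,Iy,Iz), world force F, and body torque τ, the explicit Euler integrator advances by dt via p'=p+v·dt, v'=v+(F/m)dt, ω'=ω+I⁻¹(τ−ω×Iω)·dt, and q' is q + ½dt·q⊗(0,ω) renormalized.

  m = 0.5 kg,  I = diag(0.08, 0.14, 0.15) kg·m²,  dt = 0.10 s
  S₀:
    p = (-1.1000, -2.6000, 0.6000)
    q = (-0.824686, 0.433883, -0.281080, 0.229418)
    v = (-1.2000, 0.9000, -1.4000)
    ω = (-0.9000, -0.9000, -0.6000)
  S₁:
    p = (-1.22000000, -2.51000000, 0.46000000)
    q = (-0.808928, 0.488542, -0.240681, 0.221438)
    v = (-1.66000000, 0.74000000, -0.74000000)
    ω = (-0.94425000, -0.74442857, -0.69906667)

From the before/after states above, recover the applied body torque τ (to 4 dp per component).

Δω = ω₁−ω₀ = (-0.04425000, 0.15557143, -0.09906667)
ω₀×(Iω₀) = (0.0054, -0.0378, 0.0486)
applied torque τ = (-0.0300, 0.1800, -0.1000)

τ = (-0.0300, 0.1800, -0.1000)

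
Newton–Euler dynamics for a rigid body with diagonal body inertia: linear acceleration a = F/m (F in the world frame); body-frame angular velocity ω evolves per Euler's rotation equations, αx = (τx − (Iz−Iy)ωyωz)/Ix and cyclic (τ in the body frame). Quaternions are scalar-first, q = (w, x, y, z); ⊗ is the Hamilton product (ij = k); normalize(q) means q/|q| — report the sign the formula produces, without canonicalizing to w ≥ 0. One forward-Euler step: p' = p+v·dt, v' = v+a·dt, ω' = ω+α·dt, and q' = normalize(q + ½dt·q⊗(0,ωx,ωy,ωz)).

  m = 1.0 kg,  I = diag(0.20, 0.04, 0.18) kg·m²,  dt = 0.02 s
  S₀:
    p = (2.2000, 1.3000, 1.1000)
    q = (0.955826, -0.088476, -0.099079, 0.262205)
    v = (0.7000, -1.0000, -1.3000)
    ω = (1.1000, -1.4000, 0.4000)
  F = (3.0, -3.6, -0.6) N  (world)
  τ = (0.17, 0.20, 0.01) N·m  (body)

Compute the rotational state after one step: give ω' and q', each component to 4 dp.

ω×(Iω) gyroscopic = (-0.0784, 0.0088, 0.2464)
(τ − ω×Iω)/I = (1.2420, 4.7800, -1.3133)
ω + α·dt = (1.1248, -1.3044, 0.3737)
Hamilton product q⊗(0,ω) = (-0.1462690, 1.3788640, -1.0143405, 0.6151837)
q + ½dt·q⊗(0,ω), renormalized = (0.9542, -0.0747, -0.1092, 0.2683)

ω' = (1.1248, -1.3044, 0.3737)
q' = (0.9542, -0.0747, -0.1092, 0.2683)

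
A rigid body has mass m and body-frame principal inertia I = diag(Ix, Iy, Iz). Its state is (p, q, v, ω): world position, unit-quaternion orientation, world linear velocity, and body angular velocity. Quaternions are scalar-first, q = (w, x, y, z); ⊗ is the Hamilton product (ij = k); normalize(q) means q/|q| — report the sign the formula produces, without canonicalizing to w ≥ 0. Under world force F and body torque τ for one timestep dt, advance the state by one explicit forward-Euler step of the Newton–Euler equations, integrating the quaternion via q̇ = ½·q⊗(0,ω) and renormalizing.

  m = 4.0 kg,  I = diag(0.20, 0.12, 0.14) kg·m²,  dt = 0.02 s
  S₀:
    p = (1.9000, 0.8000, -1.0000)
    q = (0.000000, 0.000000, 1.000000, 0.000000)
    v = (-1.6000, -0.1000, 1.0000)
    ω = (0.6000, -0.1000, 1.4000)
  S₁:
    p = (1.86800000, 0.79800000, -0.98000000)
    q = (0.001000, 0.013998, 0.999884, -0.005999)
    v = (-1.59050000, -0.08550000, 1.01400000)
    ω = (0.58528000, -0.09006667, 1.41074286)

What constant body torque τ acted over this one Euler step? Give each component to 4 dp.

rate change Δω = (-0.01472000, 0.00993333, 0.01074286)
gyro term ω₀×Iω₀ = (-0.0028, 0.0504, 0.0048)
τ = I·(Δω/dt) + ω₀×(Iω₀) = (-0.1500, 0.1100, 0.0800)

τ = (-0.1500, 0.1100, 0.0800)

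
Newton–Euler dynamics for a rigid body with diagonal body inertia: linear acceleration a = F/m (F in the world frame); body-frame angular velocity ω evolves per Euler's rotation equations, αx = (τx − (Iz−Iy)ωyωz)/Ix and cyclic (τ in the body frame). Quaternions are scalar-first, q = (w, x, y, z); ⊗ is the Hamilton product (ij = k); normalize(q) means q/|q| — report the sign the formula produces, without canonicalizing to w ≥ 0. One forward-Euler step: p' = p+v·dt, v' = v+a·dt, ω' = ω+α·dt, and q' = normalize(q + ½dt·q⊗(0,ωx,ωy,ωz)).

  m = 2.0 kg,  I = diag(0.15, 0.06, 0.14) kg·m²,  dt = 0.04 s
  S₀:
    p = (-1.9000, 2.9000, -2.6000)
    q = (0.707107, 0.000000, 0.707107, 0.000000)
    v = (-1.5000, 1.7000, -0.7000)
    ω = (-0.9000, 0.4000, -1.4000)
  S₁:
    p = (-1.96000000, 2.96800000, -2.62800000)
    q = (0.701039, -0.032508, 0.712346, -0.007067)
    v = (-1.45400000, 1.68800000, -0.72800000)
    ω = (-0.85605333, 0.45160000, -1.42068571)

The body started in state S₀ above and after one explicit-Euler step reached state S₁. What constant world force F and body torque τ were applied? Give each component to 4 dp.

F = (2.3000, -0.6000, -1.4000)
τ = (0.1200, 0.0900, -0.0400)

rate change Δω = (0.04394667, 0.05160000, -0.02068571)
gyro term ω₀×Iω₀ = (-0.0448, 0.0126, 0.0324)
τ = I·(Δω/dt) + ω₀×(Iω₀) = (0.1200, 0.0900, -0.0400)
Δv = v₁−v₀ = (0.04600000, -0.01200000, -0.02800000)
F = m·Δv/dt = (2.3000, -0.6000, -1.4000)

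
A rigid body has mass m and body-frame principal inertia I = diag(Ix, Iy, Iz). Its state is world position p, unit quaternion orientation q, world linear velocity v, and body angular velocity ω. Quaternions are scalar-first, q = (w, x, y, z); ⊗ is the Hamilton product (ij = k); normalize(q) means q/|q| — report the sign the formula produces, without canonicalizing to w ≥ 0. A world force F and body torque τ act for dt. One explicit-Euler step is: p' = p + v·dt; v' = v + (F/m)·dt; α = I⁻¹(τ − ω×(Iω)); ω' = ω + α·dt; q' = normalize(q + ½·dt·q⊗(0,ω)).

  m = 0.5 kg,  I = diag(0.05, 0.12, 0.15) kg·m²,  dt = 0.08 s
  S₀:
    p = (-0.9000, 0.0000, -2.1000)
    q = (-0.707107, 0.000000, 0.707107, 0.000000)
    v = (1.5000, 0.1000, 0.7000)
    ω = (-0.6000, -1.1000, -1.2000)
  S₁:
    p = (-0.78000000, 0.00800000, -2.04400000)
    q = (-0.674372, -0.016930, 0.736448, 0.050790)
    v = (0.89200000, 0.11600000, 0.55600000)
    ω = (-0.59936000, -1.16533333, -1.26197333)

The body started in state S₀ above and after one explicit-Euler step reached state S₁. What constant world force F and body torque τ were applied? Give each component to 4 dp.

F = (-3.8000, 0.1000, -0.9000)
τ = (0.0400, -0.1700, -0.0700)

velocity change Δv = (-0.60800000, 0.01600000, -0.14400000)
m·(v₁−v₀)/dt = (-3.8000, 0.1000, -0.9000)
Δω = ω₁−ω₀ = (0.00064000, -0.06533333, -0.06197333)
precession coupling = (0.0396, -0.0720, 0.0462)
τ = I·(Δω/dt) + ω₀×(Iω₀) = (0.0400, -0.1700, -0.0700)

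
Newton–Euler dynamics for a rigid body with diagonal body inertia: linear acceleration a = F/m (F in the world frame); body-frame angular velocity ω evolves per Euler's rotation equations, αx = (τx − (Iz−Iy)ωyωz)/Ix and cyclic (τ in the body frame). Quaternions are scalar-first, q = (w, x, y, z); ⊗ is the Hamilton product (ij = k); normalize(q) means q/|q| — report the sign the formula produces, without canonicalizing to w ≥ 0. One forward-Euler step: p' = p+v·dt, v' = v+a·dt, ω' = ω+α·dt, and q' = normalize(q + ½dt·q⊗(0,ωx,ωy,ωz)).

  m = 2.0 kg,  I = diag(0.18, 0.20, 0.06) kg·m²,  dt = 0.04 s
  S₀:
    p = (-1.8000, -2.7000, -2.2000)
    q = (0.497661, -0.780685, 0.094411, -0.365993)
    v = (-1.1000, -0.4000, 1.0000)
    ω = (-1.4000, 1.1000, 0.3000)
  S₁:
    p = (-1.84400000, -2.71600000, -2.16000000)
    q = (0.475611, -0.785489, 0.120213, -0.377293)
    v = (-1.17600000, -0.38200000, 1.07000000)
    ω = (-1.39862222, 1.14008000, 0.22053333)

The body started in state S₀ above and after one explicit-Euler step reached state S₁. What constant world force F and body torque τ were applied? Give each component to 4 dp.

F = (-3.8000, 0.9000, 3.5000)
τ = (-0.0400, 0.1500, -0.1500)

ω₁ − ω₀ = (0.00137778, 0.04008000, -0.07946667)
precession coupling = (-0.0462, -0.0504, -0.0308)
τ = I·(Δω/dt) + ω₀×(Iω₀) = (-0.0400, 0.1500, -0.1500)
v₁ − v₀ = (-0.07600000, 0.01800000, 0.07000000)
applied force F = (-3.8000, 0.9000, 3.5000)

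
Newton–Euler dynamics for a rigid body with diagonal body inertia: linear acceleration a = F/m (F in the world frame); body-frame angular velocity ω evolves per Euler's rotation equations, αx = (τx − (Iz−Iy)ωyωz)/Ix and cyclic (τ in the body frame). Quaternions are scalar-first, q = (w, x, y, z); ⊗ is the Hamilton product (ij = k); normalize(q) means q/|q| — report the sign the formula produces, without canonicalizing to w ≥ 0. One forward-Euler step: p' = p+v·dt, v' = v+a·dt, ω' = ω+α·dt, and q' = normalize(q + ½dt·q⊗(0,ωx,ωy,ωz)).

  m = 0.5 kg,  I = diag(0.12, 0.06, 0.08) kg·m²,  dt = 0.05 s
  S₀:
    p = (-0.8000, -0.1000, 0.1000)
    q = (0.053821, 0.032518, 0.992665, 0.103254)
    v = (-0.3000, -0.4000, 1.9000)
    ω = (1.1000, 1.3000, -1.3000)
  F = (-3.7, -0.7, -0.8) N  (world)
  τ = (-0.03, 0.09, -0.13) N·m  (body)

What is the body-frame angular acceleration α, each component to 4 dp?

α = (0.0317, 2.4533, -0.5525)

precession coupling ω×(Iω) = (-0.0338, -0.0572, -0.0858)
angular accel α = (0.0317, 2.4533, -0.5525)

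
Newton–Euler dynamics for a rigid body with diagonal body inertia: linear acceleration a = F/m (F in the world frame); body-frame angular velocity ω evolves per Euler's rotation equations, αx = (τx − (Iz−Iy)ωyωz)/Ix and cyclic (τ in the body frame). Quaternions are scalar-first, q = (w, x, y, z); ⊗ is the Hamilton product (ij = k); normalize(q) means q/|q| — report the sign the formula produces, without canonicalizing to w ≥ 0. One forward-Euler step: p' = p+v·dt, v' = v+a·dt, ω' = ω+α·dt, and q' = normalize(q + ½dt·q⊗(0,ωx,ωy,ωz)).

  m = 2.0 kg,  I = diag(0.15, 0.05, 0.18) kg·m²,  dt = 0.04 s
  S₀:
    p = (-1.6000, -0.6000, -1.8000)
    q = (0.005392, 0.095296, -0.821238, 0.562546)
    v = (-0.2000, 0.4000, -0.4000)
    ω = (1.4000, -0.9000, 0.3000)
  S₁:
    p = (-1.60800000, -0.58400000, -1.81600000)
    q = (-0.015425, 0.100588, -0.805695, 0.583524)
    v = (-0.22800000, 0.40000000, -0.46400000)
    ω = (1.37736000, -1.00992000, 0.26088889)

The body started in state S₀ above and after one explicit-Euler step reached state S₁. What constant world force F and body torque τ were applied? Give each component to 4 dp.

F = (-1.4000, 0.0000, -3.2000)
τ = (-0.1200, -0.1500, -0.0500)

Δω = ω₁−ω₀ = (-0.02264000, -0.10992000, -0.03911111)
applied torque τ = (-0.1200, -0.1500, -0.0500)
Δv = v₁−v₀ = (-0.02800000, 0.00000000, -0.06400000)
F = m·Δv/dt = (-1.4000, 0.0000, -3.2000)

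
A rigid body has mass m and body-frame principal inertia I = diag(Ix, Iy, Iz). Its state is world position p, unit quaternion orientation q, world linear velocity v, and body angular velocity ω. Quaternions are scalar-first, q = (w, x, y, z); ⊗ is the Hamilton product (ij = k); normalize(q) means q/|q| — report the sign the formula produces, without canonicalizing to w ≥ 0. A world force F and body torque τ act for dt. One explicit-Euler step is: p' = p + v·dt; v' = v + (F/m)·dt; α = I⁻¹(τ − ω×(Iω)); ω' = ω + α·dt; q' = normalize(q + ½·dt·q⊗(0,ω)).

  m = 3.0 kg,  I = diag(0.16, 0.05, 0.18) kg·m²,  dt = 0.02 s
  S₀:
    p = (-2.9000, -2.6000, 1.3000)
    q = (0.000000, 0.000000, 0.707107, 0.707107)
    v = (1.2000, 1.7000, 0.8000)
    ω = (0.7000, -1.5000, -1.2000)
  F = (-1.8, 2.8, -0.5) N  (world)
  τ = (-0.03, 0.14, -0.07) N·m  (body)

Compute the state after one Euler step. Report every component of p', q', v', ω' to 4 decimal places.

precession coupling ω×(Iω) = (0.2340, 0.0168, 0.1155)
α = I⁻¹(τ − ω×Iω) = (-1.6500, 2.4640, -1.0306)
new body rate ω' = (0.6670, -1.4507, -1.2206)
q⊗(0,ω) = (1.9091889, 0.2121321, 0.4949749, -0.4949749)
updated quaternion q' = (0.0191, 0.0021, 0.7119, 0.7020)
linear accel F/m = (-0.6000, 0.9333, -0.1667)
new position p' = (-2.8760, -2.5660, 1.3160)
v + (F/m)dt = (1.1880, 1.7187, 0.7967)

p' = (-2.8760, -2.5660, 1.3160)
q' = (0.0191, 0.0021, 0.7119, 0.7020)
v' = (1.1880, 1.7187, 0.7967)
ω' = (0.6670, -1.4507, -1.2206)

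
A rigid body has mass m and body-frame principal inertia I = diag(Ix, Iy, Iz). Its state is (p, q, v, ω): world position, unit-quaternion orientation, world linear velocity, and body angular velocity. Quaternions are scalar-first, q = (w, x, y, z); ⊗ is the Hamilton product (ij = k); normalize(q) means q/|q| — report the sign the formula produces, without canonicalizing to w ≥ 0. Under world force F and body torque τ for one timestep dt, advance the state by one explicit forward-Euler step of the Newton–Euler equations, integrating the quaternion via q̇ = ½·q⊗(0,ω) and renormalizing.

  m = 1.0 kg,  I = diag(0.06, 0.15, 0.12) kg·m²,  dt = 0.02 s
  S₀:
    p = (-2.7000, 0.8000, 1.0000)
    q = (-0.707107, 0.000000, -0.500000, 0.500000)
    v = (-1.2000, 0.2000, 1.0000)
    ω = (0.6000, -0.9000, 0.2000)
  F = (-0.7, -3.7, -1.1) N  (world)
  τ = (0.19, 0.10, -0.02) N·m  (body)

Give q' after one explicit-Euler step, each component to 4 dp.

q' = (-0.7126, -0.0007, -0.4906, 0.5016)

q⊗(0,ω) = (-0.5500000, -0.0742642, 0.9363963, 0.1585786)
q' = normalize(q + ½dt·q⊗(0,ω)) = (-0.7126, -0.0007, -0.4906, 0.5016)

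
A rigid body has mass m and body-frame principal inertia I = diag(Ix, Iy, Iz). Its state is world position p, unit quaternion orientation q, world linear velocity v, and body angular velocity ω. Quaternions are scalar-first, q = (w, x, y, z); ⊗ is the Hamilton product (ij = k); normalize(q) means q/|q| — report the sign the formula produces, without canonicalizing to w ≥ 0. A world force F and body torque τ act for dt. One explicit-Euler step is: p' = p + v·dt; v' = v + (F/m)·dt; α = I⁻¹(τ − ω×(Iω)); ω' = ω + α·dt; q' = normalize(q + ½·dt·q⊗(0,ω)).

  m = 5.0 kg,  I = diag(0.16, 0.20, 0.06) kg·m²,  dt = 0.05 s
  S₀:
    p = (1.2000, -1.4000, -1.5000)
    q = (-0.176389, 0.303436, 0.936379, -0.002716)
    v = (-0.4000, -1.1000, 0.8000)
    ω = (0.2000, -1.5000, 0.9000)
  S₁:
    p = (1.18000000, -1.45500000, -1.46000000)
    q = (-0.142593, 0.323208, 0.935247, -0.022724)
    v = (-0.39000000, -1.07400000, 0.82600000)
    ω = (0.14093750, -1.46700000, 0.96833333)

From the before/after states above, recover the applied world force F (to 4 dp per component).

Δv = v₁−v₀ = (0.01000000, 0.02600000, 0.02600000)
F = m·Δv/dt = (1.0000, 2.6000, 2.6000)

F = (1.0000, 2.6000, 2.6000)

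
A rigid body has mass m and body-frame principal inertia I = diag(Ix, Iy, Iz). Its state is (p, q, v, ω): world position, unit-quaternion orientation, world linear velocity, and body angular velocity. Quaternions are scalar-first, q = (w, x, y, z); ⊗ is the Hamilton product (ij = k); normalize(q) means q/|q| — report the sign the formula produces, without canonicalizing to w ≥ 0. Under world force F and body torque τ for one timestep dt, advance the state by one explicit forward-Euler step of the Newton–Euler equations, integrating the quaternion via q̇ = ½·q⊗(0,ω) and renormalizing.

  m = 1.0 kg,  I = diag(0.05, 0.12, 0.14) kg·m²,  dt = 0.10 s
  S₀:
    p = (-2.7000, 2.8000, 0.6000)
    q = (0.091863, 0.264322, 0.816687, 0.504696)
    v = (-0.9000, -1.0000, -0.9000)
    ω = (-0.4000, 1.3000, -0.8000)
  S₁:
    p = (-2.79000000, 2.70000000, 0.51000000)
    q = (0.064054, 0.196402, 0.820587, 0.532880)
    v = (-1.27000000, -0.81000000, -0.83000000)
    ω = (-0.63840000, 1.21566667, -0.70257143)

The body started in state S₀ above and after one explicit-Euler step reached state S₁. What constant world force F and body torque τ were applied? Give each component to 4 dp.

F = (-3.7000, 1.9000, 0.7000)
τ = (-0.1400, -0.1300, 0.1000)

rate change Δω = (-0.23840000, -0.08433333, 0.09742857)
I·α + gyro = (-0.1400, -0.1300, 0.1000)
v₁ − v₀ = (-0.37000000, 0.19000000, 0.07000000)
applied force F = (-3.7000, 1.9000, 0.7000)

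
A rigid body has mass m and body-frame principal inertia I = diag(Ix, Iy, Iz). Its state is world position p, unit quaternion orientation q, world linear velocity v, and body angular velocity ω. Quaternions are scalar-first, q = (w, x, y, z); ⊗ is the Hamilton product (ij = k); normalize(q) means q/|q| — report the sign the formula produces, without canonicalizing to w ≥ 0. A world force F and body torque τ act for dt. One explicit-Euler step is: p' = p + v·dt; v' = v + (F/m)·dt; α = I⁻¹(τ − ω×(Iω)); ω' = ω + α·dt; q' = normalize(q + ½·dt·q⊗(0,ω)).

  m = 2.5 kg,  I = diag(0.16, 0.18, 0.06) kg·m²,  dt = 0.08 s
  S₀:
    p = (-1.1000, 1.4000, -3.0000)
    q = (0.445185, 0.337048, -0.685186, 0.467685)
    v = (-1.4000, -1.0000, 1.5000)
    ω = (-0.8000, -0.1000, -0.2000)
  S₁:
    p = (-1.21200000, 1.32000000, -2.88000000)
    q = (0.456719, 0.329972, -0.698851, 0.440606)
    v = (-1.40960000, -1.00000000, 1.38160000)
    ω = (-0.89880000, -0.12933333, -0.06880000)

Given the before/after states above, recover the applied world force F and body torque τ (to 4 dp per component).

ω₁ − ω₀ = (-0.09880000, -0.02933333, 0.13120000)
gyro term ω₀×Iω₀ = (-0.0024, 0.0160, 0.0016)
I·α + gyro = (-0.2000, -0.0500, 0.1000)
velocity change Δv = (-0.00960000, 0.00000000, -0.11840000)
F = m·Δv/dt = (-0.3000, 0.0000, -3.7000)

F = (-0.3000, 0.0000, -3.7000)
τ = (-0.2000, -0.0500, 0.1000)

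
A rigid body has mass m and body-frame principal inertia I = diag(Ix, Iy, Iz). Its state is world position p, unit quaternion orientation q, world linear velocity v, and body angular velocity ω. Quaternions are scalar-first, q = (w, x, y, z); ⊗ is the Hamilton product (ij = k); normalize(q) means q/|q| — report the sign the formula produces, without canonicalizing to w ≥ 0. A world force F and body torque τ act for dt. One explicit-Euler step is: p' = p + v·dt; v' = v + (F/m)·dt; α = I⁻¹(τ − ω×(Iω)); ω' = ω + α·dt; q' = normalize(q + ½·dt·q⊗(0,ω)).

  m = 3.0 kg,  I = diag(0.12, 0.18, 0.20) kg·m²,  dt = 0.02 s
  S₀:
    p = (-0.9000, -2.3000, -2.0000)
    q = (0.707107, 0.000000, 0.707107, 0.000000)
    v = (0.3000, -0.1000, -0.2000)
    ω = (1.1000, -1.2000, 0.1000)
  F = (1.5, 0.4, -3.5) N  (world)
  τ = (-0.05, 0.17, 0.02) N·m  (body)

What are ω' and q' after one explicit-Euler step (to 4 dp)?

(τ − ω×Iω)/I = (-0.3967, 0.9933, 0.4960)
ω + α·dt = (1.0921, -1.1801, 0.1099)
Hamilton product q⊗(0,ω) = (0.8485284, 0.8485284, -0.8485284, -0.7071070)
q + ½dt·q⊗(0,ω), renormalized = (0.7155, 0.0085, 0.6985, -0.0071)

ω' = (1.0921, -1.1801, 0.1099)
q' = (0.7155, 0.0085, 0.6985, -0.0071)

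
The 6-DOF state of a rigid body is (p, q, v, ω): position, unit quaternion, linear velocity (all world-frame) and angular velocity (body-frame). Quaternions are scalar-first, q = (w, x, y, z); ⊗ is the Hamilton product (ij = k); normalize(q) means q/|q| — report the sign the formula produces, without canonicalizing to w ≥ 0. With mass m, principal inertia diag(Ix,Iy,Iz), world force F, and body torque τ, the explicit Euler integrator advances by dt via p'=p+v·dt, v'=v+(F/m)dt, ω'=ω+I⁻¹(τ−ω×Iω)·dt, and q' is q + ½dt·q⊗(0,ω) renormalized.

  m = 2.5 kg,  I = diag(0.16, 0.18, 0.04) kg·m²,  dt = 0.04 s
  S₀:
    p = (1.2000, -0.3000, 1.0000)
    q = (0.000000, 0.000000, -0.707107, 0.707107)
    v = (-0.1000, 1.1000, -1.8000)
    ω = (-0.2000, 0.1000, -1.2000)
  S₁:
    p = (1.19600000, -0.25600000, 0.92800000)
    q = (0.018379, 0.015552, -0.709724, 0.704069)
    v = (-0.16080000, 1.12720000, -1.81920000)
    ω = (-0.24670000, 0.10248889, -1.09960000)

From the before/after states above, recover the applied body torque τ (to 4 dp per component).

Δω = ω₁−ω₀ = (-0.04670000, 0.00248889, 0.10040000)
ω₀×(Iω₀) = (0.0168, 0.0288, -0.0004)
I·α + gyro = (-0.1700, 0.0400, 0.1000)

τ = (-0.1700, 0.0400, 0.1000)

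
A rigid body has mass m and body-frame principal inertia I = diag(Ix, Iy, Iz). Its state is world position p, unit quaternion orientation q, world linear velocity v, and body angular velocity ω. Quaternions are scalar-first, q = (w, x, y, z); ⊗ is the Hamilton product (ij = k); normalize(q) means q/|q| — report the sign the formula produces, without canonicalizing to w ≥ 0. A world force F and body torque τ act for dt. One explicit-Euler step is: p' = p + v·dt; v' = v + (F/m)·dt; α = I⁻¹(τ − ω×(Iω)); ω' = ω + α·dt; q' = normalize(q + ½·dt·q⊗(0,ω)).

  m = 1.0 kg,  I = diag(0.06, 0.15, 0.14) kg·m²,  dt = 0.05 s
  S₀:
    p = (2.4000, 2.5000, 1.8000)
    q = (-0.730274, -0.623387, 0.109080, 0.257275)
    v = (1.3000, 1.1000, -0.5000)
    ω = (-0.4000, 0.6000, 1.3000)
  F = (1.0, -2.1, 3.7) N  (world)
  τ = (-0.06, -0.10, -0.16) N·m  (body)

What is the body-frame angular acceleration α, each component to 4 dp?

ω×(Iω) gyroscopic = (-0.0078, 0.0416, -0.0216)
α = I⁻¹(τ − ω×Iω) = (-0.8700, -0.9440, -0.9886)

α = (-0.8700, -0.9440, -0.9886)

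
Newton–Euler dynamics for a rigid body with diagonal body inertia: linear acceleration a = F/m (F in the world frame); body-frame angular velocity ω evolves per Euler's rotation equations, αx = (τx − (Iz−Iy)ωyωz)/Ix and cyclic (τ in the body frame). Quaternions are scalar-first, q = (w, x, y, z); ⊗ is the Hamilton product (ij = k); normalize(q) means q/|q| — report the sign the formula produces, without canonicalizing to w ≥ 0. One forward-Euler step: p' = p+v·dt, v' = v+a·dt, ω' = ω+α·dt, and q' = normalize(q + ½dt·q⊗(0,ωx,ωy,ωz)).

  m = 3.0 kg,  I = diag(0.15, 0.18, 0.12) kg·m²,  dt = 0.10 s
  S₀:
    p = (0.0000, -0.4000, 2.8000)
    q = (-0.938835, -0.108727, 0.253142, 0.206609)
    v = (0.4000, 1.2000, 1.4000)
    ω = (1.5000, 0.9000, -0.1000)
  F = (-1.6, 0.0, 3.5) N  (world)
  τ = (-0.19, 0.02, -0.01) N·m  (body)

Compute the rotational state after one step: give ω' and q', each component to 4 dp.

ω' = (1.3697, 0.9136, -0.1421)
q' = (-0.9374, -0.1890, 0.2250, 0.1867)

gyro term ω×Iω = (0.0054, -0.0045, 0.0405)
angular accel α = (-1.3027, 0.1361, -0.4208)
ω' = ω + α·dt = (1.3697, 0.9136, -0.1421)
Hamilton product q⊗(0,ω) = (-0.0440764, -1.6195148, -0.5459107, -0.3836838)
q' = normalize(q + ½dt·q⊗(0,ω)) = (-0.9374, -0.1890, 0.2250, 0.1867)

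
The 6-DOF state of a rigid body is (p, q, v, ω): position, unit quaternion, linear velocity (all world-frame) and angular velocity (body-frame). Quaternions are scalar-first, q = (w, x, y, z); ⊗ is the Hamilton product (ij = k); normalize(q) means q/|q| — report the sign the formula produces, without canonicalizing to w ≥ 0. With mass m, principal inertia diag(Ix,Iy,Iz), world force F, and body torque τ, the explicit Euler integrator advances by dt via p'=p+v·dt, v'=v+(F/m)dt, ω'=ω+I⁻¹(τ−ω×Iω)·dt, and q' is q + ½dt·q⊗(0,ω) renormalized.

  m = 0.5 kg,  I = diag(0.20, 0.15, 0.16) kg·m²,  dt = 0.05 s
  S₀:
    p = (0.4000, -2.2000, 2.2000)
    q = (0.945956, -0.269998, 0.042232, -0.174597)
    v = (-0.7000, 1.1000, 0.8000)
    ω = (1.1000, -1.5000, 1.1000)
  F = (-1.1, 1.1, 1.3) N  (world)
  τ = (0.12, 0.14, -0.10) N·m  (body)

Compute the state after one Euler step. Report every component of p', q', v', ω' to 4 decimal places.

p' = p + v·dt = (0.3650, -2.1450, 2.2400)
v' = v + a·dt = (-0.8100, 1.2100, 0.9300)
precession coupling ω×(Iω) = (-0.0165, 0.0484, 0.0825)
(τ − ω×Iω)/I = (0.6825, 0.6107, -1.1406)
ω + α·dt = (1.1341, -1.4695, 1.0430)
2q̇ = q⊗(0,ω) = (0.5524025, 0.8251113, -1.3139929, 1.3990934)
updated quaternion q' = (0.9584, -0.2490, 0.0094, -0.1394)

p' = (0.3650, -2.1450, 2.2400)
q' = (0.9584, -0.2490, 0.0094, -0.1394)
v' = (-0.8100, 1.2100, 0.9300)
ω' = (1.1341, -1.4695, 1.0430)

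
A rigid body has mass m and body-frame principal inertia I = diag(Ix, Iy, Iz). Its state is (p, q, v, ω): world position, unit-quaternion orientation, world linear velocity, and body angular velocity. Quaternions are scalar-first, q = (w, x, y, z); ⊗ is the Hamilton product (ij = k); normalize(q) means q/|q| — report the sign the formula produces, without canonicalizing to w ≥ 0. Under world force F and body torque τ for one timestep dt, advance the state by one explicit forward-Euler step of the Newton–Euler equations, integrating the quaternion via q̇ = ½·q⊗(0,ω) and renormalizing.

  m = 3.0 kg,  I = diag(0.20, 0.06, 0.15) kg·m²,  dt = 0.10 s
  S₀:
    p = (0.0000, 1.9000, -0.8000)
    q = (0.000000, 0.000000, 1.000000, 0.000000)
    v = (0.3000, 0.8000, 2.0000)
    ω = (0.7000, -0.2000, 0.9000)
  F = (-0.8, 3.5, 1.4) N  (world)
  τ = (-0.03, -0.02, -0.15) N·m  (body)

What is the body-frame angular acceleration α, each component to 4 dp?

precession coupling ω×(Iω) = (-0.0162, 0.0315, 0.0196)
α = I⁻¹(τ − ω×Iω) = (-0.0690, -0.8583, -1.1307)

α = (-0.0690, -0.8583, -1.1307)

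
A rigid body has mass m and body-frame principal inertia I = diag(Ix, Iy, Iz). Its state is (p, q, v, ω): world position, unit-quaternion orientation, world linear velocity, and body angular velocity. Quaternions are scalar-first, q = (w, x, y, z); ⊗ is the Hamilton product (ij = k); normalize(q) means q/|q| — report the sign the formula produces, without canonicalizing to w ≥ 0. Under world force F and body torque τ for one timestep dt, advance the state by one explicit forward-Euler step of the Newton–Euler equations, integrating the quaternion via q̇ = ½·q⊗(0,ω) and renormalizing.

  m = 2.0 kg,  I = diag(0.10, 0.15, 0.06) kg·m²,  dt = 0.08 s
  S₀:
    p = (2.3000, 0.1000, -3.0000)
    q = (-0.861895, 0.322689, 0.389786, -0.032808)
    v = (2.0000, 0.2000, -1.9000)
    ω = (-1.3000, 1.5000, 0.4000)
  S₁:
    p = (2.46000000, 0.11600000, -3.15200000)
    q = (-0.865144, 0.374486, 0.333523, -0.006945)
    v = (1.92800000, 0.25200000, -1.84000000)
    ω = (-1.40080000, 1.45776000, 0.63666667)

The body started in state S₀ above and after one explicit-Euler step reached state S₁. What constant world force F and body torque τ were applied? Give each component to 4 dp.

Δv = v₁−v₀ = (-0.07200000, 0.05200000, 0.06000000)
F = m·Δv/dt = (-1.8000, 1.3000, 1.5000)
Δω = ω₁−ω₀ = (-0.10080000, -0.04224000, 0.23666667)
I·α + gyro = (-0.1800, -0.1000, 0.0800)

F = (-1.8000, 1.3000, 1.5000)
τ = (-0.1800, -0.1000, 0.0800)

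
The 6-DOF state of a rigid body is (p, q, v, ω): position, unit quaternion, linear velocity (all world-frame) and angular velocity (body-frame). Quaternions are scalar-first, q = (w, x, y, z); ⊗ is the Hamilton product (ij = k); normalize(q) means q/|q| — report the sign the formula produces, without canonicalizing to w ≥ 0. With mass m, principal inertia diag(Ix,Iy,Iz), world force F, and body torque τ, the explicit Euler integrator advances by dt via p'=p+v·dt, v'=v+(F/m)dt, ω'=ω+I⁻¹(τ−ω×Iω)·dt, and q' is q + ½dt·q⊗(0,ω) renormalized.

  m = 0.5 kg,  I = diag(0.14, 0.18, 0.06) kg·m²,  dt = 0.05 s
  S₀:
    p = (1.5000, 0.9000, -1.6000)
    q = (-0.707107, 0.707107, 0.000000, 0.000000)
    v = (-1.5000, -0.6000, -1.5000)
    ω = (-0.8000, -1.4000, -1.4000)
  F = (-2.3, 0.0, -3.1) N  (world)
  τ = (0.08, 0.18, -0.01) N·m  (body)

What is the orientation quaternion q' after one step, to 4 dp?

q⊗(0,ω) = (0.5656856, 0.5656856, 1.9798996, 0.0000000)
q + ½dt·q⊗(0,ω), renormalized = (-0.6920, 0.7202, 0.0494, 0.0000)

q' = (-0.6920, 0.7202, 0.0494, 0.0000)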